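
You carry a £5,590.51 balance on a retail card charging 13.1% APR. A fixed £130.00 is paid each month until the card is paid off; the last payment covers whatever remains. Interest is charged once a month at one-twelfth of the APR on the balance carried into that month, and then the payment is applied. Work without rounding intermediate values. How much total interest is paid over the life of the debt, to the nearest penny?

Monthly rate r = 13.1%/12 = 1.09167% = 0.0109167.
Payoff takes n = ⌈−ln(1 − rB₀/P)/ln(1+r)⌉ = ⌈58.380⌉ = 59 payments; the last is £49.54.
Total paid = 58·£130.00 + £49.54 = £7,589.54.
Total interest = total paid − principal = £7,589.54 − £5,590.51 = £1,999.03.

£1,999.03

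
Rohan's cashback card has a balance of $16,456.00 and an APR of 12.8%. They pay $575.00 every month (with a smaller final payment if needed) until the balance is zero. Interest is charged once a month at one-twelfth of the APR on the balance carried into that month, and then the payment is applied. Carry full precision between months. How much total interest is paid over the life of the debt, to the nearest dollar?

Monthly rate r = 12.8%/12 = 1.06667% = 0.0106667.
Payoff takes n = ⌈−ln(1 − rB₀/P)/ln(1+r)⌉ = ⌈34.329⌉ = 35 payments; the last is $189.64.
Total paid = 34·$575.00 + $189.64 = $19,739.64.
Total interest = total paid − principal = $19,739.64 − $16,456.00 = $3,283.64.

$3,284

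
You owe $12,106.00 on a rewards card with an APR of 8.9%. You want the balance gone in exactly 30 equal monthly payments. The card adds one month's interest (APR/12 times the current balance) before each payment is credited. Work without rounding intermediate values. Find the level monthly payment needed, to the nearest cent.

Monthly rate r = 8.9%/12 = 0.741667% = 0.00741667.
Level-payment amortization: P = B₀·r / (1 − (1+r)^(−n)) = 12106.00·0.00741667 / (1 − 1.00742^(−30)).
Denominator 1 − (1+r)^(−30) = 0.198827463.
P = 89.7862 / 0.198827463 ≈ 451.58.

$451.58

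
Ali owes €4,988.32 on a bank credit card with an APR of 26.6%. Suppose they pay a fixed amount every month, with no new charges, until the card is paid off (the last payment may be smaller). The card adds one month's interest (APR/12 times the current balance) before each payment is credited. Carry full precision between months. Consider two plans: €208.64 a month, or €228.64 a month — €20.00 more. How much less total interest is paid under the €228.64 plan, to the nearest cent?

Monthly rate r = 26.6%/12 = 2.21667% = 0.0221667.
At €208.64/mo: n = ⌈−ln(1 − rB₀/P)/ln(1+r)⌉ = 35 payments (last €91.34); total interest = total paid − €4,988.32 = €2,196.78.
At €228.64/mo: 31 payments (last €33.39); total interest €1,904.27.
Interest saved = €2,196.78 − €1,904.27 = €292.51.

€292.51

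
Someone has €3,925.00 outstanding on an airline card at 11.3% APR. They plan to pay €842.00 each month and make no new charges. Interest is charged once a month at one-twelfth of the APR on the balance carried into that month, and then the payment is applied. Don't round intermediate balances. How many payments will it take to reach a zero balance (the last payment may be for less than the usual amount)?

Monthly rate r = 11.3%/12 = 0.941667% = 0.00941667.
Recurrence: B ← B·(1+r) − €842.00.
Month 1: interest €36.96; balance after payment €3,119.96.
Month 2: interest €29.38; balance after payment €2,307.34.
Month 3: interest €21.73; balance after payment €1,487.07.
Month 4: interest €14.00; balance after payment €659.07.
Month 5: interest €6.21; balance after payment €0.00.

5 months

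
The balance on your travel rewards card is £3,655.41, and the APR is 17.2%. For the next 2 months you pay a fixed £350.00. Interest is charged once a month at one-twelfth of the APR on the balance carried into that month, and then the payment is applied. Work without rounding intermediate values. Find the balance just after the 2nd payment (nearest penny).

Monthly rate r = 17.2%/12 = 1.43333% = 0.0143333.
Each month: B ← B·(1+r) − £350.00.
Month 1: interest £52.39; balance after payment £3,357.80.
Month 2: interest £48.13; balance after payment £3,055.93.

£3,055.93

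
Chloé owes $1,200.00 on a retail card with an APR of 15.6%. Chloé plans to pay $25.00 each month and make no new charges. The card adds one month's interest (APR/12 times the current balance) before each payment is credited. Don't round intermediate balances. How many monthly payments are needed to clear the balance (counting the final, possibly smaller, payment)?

76 payments

Monthly rate r = 15.6%/12 = 1.3% = 0.013.
Recurrence: B ← B·(1+r) − $25.00.
Month 1: interest $15.60; balance after payment $1,190.60.
Month 2: interest $15.48; balance after payment $1,181.08.
Closed form: n = −ln(1 − rB₀/P)/ln(1+r) = −ln(0.376)/ln(1.013) ≈ 75.732, so the balance reaches zero during payment 76.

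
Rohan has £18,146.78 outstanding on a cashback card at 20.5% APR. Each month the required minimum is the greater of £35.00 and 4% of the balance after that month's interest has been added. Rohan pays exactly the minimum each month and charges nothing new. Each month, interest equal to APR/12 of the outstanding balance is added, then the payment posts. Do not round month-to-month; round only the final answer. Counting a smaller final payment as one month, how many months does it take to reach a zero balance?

160 months

Monthly rate r = 20.5%/12 = 1.70833% = 0.0170833.
While 4% of the post-interest balance exceeds £35.00, each month B ← (B·(1+r))·(1 − 0.04), i.e. B shrinks by the factor (1+r)·0.96 = 0.9764.
This holds for months 1–128. Entering month 129 the balance is £853.40; 4% of the post-interest balance is now below £35.00, so the flat £35.00 minimum applies from here.
From month 129 a fixed £35.00 at rate r clears £853.40 in 32 more payments. Total: 128 + 32 = 160 months.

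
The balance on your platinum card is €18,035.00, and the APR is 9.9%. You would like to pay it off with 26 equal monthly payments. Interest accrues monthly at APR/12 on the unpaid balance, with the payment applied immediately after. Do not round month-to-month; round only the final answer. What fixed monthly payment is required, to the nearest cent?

Monthly rate r = 9.9%/12 = 0.825% = 0.00825.
Level-payment amortization: P = B₀·r / (1 − (1+r)^(−n)) = 18035.00·0.00825 / (1 − 1.00825^(−26)).
Denominator 1 − (1+r)^(−26) = 0.192344784.
P = 148.789 / 0.192344784 ≈ 773.55.

€773.55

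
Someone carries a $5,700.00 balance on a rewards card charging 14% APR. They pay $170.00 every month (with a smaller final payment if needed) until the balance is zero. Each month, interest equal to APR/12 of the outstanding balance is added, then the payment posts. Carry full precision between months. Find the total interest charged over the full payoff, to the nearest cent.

Monthly rate r = 14%/12 = 1.16667% = 0.0116667.
Payoff takes n = ⌈−ln(1 − rB₀/P)/ln(1+r)⌉ = ⌈42.781⌉ = 43 payments; the last is $133.00.
Total paid = 42·$170.00 + $133.00 = $7,273.00.
Total interest = total paid − principal = $7,273.00 − $5,700.00 = $1,573.00.

$1,573.00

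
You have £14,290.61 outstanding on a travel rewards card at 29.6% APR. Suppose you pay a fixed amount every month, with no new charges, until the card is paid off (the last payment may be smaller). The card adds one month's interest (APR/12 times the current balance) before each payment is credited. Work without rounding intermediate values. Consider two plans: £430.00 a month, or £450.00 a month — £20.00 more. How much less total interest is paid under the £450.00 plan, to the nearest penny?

£1,993.89

Monthly rate r = 29.6%/12 = 2.46667% = 0.0246667.
At £430.00/mo: n = ⌈−ln(1 − rB₀/P)/ln(1+r)⌉ = 71 payments (last £139.04); total interest = total paid − £14,290.61 = £15,948.43.
At £450.00/mo: 63 payments (last £345.15); total interest £13,954.54.
Interest saved = £15,948.43 − £13,954.54 = £1,993.89.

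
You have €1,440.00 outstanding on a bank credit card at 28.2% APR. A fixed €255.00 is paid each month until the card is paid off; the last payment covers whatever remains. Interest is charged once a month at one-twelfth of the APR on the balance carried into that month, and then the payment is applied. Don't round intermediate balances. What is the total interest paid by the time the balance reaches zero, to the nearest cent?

€123.36

Monthly rate r = 28.2%/12 = 2.35% = 0.0235.
Payoff takes n = ⌈−ln(1 − rB₀/P)/ln(1+r)⌉ = ⌈6.130⌉ = 7 payments; the last is €33.36.
Total paid = 6·€255.00 + €33.36 = €1,563.36.
Total interest = total paid − principal = €1,563.36 − €1,440.00 = €123.36.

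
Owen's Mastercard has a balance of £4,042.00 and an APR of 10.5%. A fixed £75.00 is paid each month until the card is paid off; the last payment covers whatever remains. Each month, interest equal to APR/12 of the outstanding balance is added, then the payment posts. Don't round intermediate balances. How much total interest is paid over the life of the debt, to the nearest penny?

Monthly rate r = 10.5%/12 = 0.875% = 0.00875.
Payoff takes n = ⌈−ln(1 − rB₀/P)/ln(1+r)⌉ = ⌈73.214⌉ = 74 payments; the last is £16.13.
Total paid = 73·£75.00 + £16.13 = £5,491.13.
Total interest = total paid − principal = £5,491.13 − £4,042.00 = £1,449.13.

£1,449.13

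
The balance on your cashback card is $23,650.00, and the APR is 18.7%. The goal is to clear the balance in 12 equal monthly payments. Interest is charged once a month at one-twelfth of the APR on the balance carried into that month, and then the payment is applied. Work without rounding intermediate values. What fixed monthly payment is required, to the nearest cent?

Monthly rate r = 18.7%/12 = 1.55833% = 0.0155833.
Level-payment amortization: P = B₀·r / (1 − (1+r)^(−n)) = 23650.00·0.0155833 / (1 − 1.01558^(−12)).
Denominator 1 − (1+r)^(−12) = 0.169359277.
P = 368.546 / 0.169359277 ≈ 2176.12.

$2,176.12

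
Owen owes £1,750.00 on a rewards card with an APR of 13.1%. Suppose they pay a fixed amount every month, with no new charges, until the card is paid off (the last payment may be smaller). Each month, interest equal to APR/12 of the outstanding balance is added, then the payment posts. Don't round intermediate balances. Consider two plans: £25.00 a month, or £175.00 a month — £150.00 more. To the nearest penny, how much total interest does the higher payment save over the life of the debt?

Monthly rate r = 13.1%/12 = 1.09167% = 0.0109167.
At £25.00/mo: n = ⌈−ln(1 − rB₀/P)/ln(1+r)⌉ = 134 payments (last £1.34); total interest = total paid − £1,750.00 = £1,576.34.
At £175.00/mo: 11 payments (last £113.41); total interest £113.41.
Interest saved = £1,576.34 − £113.41 = £1,462.93.

£1,462.93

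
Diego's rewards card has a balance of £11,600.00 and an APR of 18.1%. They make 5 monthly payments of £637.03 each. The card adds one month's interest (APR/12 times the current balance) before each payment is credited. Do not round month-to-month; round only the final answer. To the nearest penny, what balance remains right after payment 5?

Monthly rate r = 18.1%/12 = 1.50833% = 0.0150833.
Each month: B ← B·(1+r) − £637.03.
Month 1: interest £174.97; balance after payment £11,137.94.
Month 2: interest £168.00; balance after payment £10,668.90.
Month 3: interest £160.92; balance after payment £10,192.80.
Month 4: interest £153.74; balance after payment £9,709.51.
Month 5: interest £146.45; balance after payment £9,218.93.

£9,218.93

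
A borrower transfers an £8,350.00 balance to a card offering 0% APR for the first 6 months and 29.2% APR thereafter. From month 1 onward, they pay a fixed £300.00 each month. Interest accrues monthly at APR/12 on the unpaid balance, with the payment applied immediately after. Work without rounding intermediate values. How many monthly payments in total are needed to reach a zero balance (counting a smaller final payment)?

Promo months 1–6 at r₀ = 0%/12 = 0; months 7+ at r₁ = 29.2%/12 = 0.0243333.
After month 6 (no interest yet): B = £8,350.00 − 6·£300.00 = £6,550.00.
Then at r₁ with £300.00/mo: n₂ = −ln(1 − r₁·B/P)/ln(1+r₁) ≈ 31.52 → 32 more payments.

38 months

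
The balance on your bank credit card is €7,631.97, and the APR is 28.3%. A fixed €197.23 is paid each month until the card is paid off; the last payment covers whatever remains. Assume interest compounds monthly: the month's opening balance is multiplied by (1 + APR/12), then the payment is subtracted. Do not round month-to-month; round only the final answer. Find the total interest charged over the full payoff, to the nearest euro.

Monthly rate r = 28.3%/12 = 2.35833% = 0.0235833.
Payoff takes n = ⌈−ln(1 − rB₀/P)/ln(1+r)⌉ = ⌈104.549⌉ = 105 payments; the last is €108.78.
Total paid = 104·€197.23 + €108.78 = €20,620.70.
Total interest = total paid − principal = €20,620.70 − €7,631.97 = €12,988.73.

€12,989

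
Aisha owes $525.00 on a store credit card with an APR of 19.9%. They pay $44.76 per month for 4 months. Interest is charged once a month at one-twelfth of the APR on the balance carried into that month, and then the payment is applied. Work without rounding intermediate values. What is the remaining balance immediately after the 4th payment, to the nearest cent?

Monthly rate r = 19.9%/12 = 1.65833% = 0.0165833.
Each month: B ← B·(1+r) − $44.76.
Month 1: interest $8.71; balance after payment $488.95.
Month 2: interest $8.11; balance after payment $452.29.
Month 3: interest $7.50; balance after payment $415.04.
Month 4: interest $6.88; balance after payment $377.16.

$377.16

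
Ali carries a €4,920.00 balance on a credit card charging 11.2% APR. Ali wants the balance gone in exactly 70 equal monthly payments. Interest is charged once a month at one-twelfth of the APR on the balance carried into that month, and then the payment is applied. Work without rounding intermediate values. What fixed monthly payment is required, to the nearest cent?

Monthly rate r = 11.2%/12 = 0.933333% = 0.00933333.
Level-payment amortization: P = B₀·r / (1 − (1+r)^(−n)) = 4920.00·0.00933333 / (1 − 1.00933^(−70)).
Denominator 1 − (1+r)^(−70) = 0.478112527.
P = 45.92 / 0.478112527 ≈ 96.04.

€96.04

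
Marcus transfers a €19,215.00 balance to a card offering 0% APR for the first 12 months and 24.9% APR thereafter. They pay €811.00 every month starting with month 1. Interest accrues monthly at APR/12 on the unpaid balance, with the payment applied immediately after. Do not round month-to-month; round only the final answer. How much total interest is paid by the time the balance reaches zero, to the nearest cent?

Promo months 1–12 at r₀ = 0%/12 = 0; months 13+ at r₁ = 24.9%/12 = 0.02075.
After month 12 (no interest yet): B = €19,215.00 − 12·€811.00 = €9,483.00.
Then at r₁ with €811.00/mo: n₂ = −ln(1 − r₁·B/P)/ln(1+r₁) ≈ 13.53 → 14 more payments.
Total paid = 25·€811.00 + €433.00 = €20,708.00; interest = €20,708.00 − €19,215.00 = €1,493.00.

€1,493.00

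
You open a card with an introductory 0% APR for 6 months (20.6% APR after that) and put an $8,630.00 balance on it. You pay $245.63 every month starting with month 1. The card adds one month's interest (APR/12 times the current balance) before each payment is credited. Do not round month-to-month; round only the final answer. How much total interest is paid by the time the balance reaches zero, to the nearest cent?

Promo months 1–6 at r₀ = 0%/12 = 0; months 7+ at r₁ = 20.6%/12 = 0.0171667.
After month 6 (no interest yet): B = $8,630.00 − 6·$245.63 = $7,156.22.
Then at r₁ with $245.63/mo: n₂ = −ln(1 − r₁·B/P)/ln(1+r₁) ≈ 40.74 → 41 more payments.
Total paid = 46·$245.63 + $181.95 = $11,480.93; interest = $11,480.93 − $8,630.00 = $2,850.93.

$2,850.93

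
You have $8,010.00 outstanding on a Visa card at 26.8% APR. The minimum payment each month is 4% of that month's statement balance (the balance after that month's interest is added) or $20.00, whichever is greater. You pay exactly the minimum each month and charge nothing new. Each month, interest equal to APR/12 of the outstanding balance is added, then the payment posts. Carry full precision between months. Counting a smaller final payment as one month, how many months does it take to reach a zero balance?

186 months

Monthly rate r = 26.8%/12 = 2.23333% = 0.0223333.
While 4% of the post-interest balance exceeds $20.00, each month B ← (B·(1+r))·(1 − 0.04), i.e. B shrinks by the factor (1+r)·0.96 = 0.98144.
This holds for months 1–150. Entering month 151 the balance is $482.16; 4% of the post-interest balance is now below $20.00, so the flat $20.00 minimum applies from here.
From month 151 a fixed $20.00 at rate r clears $482.16 in 36 more payments. Total: 150 + 36 = 186 months.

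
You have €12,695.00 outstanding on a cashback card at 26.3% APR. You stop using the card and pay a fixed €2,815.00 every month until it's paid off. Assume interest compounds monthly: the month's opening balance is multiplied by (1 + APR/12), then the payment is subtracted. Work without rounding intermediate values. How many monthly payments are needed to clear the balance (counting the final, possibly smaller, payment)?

Monthly rate r = 26.3%/12 = 2.19167% = 0.0219167.
Recurrence: B ← B·(1+r) − €2,815.00.
Month 1: interest €278.23; balance after payment €10,158.23.
Month 2: interest €222.63; balance after payment €7,565.87.
Month 3: interest €165.82; balance after payment €4,916.69.
Month 4: interest €107.76; balance after payment €2,209.44.
Month 5: interest €48.42; balance after payment €0.00.

5 payments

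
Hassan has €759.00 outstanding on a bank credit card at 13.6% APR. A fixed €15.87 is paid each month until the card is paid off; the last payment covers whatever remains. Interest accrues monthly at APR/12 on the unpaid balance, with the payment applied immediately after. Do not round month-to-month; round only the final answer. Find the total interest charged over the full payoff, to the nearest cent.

€340.76

Monthly rate r = 13.6%/12 = 1.13333% = 0.0113333.
Payoff takes n = ⌈−ln(1 − rB₀/P)/ln(1+r)⌉ = ⌈69.297⌉ = 70 payments; the last is €4.73.
Total paid = 69·€15.87 + €4.73 = €1,099.76.
Total interest = total paid − principal = €1,099.76 − €759.00 = €340.76.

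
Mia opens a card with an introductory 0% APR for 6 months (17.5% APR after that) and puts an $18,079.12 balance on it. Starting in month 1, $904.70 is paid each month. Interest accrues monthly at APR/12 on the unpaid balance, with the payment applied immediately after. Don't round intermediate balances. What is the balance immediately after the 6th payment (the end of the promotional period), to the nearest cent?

$12,650.92

Promo months 1–6 at r₀ = 0%/12 = 0; months 7+ at r₁ = 17.5%/12 = 0.0145833.
After month 6 (no interest yet): B = $18,079.12 − 6·$904.70 = $12,650.92.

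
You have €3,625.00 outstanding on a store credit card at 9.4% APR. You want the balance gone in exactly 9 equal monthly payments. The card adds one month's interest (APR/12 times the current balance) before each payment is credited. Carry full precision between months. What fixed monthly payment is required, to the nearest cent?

€418.72

Monthly rate r = 9.4%/12 = 0.783333% = 0.00783333.
Level-payment amortization: P = B₀·r / (1 − (1+r)^(−n)) = 3625.00·0.00783333 / (1 − 1.00783^(−9)).
Denominator 1 − (1+r)^(−9) = 0.0678162327.
P = 28.3958 / 0.0678162327 ≈ 418.72.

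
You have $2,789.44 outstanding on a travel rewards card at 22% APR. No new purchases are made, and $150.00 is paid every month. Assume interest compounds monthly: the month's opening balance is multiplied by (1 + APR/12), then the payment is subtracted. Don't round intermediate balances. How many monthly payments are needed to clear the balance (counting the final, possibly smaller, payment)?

23 months

Monthly rate r = 22%/12 = 1.83333% = 0.0183333.
Recurrence: B ← B·(1+r) − $150.00.
Month 1: interest $51.14; balance after payment $2,690.58.
Month 2: interest $49.33; balance after payment $2,589.91.
Closed form: n = −ln(1 − rB₀/P)/ln(1+r) = −ln(0.65907)/ln(1.01833) ≈ 22.949, so the balance reaches zero during payment 23.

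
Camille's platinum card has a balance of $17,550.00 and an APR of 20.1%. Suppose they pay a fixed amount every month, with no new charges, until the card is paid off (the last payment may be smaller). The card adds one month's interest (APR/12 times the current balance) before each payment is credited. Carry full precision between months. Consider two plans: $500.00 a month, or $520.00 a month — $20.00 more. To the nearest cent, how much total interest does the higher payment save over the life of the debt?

Monthly rate r = 20.1%/12 = 1.675% = 0.01675.
At $500.00/mo: n = ⌈−ln(1 − rB₀/P)/ln(1+r)⌉ = 54 payments (last $186.17); total interest = total paid − $17,550.00 = $9,136.17.
At $520.00/mo: 51 payments (last $80.85); total interest $8,530.85.
Interest saved = $9,136.17 − $8,530.85 = $605.32.

$605.32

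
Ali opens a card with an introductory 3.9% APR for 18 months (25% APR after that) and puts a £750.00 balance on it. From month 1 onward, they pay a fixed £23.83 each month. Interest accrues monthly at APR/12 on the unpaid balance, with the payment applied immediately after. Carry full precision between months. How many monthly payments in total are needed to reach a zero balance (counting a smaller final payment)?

Promo months 1–18 at r₀ = 3.9%/12 = 0.00325; months 19+ at r₁ = 25%/12 = 0.0208333.
After month 18: iterate B ← B·(1+r₀) − £23.83 for 18 months → £354.11.
Then at r₁ with £23.83/mo: n₂ = −ln(1 − r₁·B/P)/ln(1+r₁) ≈ 17.97 → 18 more payments.

36 months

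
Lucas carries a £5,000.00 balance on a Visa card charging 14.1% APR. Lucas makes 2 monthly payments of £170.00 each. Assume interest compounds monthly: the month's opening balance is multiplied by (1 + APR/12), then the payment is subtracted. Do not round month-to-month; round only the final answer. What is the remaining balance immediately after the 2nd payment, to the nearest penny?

Monthly rate r = 14.1%/12 = 1.175% = 0.01175.
Each month: B ← B·(1+r) − £170.00.
Month 1: interest £58.75; balance after payment £4,888.75.
Month 2: interest £57.44; balance after payment £4,776.19.

£4,776.19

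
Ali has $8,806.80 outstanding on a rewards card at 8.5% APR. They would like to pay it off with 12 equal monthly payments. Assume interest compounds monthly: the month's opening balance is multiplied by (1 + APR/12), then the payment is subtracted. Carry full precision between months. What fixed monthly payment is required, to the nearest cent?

Monthly rate r = 8.5%/12 = 0.708333% = 0.00708333.
Level-payment amortization: P = B₀·r / (1 − (1+r)^(−n)) = 8806.80·0.00708333 / (1 − 1.00708^(−12)).
Denominator 1 − (1+r)^(−12) = 0.0812124627.
P = 62.3815 / 0.0812124627 ≈ 768.13.

$768.13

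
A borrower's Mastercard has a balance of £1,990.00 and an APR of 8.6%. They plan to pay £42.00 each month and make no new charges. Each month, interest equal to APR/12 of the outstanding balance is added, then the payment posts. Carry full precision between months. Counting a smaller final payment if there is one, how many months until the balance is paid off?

Monthly rate r = 8.6%/12 = 0.716667% = 0.00716667.
Recurrence: B ← B·(1+r) − £42.00.
Month 1: interest £14.26; balance after payment £1,962.26.
Month 2: interest £14.06; balance after payment £1,934.32.
Closed form: n = −ln(1 − rB₀/P)/ln(1+r) = −ln(0.66044)/ln(1.00717) ≈ 58.094, so the balance reaches zero during payment 59.

59 months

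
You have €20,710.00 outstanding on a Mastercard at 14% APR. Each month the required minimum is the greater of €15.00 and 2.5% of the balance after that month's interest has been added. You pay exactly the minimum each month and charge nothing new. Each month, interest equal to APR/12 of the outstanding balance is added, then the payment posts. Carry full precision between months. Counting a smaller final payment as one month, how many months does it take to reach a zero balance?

313 months

Monthly rate r = 14%/12 = 1.16667% = 0.0116667.
While 2.5% of the post-interest balance exceeds €15.00, each month B ← (B·(1+r))·(1 − 0.025), i.e. B shrinks by the factor (1+r)·0.975 = 0.98638.
This holds for months 1–259. Entering month 260 the balance is €593.02; 2.5% of the post-interest balance is now below €15.00, so the flat €15.00 minimum applies from here.
From month 260 a fixed €15.00 at rate r clears €593.02 in 54 more payments. Total: 259 + 54 = 313 months.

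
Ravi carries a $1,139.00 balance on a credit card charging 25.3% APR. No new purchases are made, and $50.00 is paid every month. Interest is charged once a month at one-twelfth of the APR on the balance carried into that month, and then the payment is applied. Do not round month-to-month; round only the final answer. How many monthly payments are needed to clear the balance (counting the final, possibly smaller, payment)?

Monthly rate r = 25.3%/12 = 2.10833% = 0.0210833.
Recurrence: B ← B·(1+r) − $50.00.
Month 1: interest $24.01; balance after payment $1,113.01.
Month 2: interest $23.47; balance after payment $1,086.48.
Closed form: n = −ln(1 − rB₀/P)/ln(1+r) = −ln(0.51972)/ln(1.02108) ≈ 31.368, so the balance reaches zero during payment 32.

32 payments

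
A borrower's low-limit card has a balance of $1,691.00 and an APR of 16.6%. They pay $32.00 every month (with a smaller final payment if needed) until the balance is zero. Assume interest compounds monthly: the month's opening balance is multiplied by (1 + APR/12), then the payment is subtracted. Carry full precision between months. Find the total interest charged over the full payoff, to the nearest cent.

$1,367.46

Monthly rate r = 16.6%/12 = 1.38333% = 0.0138333.
Payoff takes n = ⌈−ln(1 − rB₀/P)/ln(1+r)⌉ = ⌈95.575⌉ = 96 payments; the last is $18.46.
Total paid = 95·$32.00 + $18.46 = $3,058.46.
Total interest = total paid − principal = $3,058.46 − $1,691.00 = $1,367.46.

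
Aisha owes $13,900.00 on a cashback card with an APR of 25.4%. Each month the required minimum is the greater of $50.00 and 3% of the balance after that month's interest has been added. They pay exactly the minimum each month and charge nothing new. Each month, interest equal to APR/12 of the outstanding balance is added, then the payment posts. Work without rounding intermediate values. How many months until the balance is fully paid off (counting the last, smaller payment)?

Monthly rate r = 25.4%/12 = 2.11667% = 0.0211667.
While 3% of the post-interest balance exceeds $50.00, each month B ← (B·(1+r))·(1 − 0.03), i.e. B shrinks by the factor (1+r)·0.97 = 0.99053.
This holds for months 1–226. Entering month 227 the balance is $1,619.07; 3% of the post-interest balance is now below $50.00, so the flat $50.00 minimum applies from here.
From month 227 a fixed $50.00 at rate r clears $1,619.07 in 56 more payments. Total: 226 + 56 = 282 months.

282 months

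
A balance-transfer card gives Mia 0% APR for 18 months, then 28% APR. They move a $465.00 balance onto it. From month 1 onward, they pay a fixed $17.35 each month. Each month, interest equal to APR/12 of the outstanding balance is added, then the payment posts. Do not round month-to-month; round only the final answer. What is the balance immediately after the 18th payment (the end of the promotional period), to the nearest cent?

$152.70

Promo months 1–18 at r₀ = 0%/12 = 0; months 19+ at r₁ = 28%/12 = 0.0233333.
After month 18 (no interest yet): B = $465.00 − 18·$17.35 = $152.70.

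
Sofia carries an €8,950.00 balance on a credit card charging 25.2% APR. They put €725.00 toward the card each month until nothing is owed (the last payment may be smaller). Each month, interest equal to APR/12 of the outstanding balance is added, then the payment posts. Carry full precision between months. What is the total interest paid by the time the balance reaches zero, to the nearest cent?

Monthly rate r = 25.2%/12 = 2.1% = 0.021.
Payoff takes n = ⌈−ln(1 − rB₀/P)/ln(1+r)⌉ = ⌈14.439⌉ = 15 payments; the last is €320.18.
Total paid = 14·€725.00 + €320.18 = €10,470.18.
Total interest = total paid − principal = €10,470.18 − €8,950.00 = €1,520.18.

€1,520.18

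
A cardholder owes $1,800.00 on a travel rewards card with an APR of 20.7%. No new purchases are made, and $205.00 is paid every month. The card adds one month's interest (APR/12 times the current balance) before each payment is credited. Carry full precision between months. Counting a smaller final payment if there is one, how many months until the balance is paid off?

Monthly rate r = 20.7%/12 = 1.725% = 0.01725.
Recurrence: B ← B·(1+r) − $205.00.
Month 1: interest $31.05; balance after payment $1,626.05.
Month 2: interest $28.05; balance after payment $1,449.10.
Closed form: n = −ln(1 − rB₀/P)/ln(1+r) = −ln(0.84854)/ln(1.01725) ≈ 9.603, so the balance reaches zero during payment 10.

10 payments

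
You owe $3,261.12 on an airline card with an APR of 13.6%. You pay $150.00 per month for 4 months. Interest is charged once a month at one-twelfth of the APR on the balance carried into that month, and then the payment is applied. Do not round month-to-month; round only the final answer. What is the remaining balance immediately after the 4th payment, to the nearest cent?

$2,801.21

Monthly rate r = 13.6%/12 = 1.13333% = 0.0113333.
Each month: B ← B·(1+r) − $150.00.
Month 1: interest $36.96; balance after payment $3,148.08.
Month 2: interest $35.68; balance after payment $3,033.76.
Month 3: interest $34.38; balance after payment $2,918.14.
Month 4: interest $33.07; balance after payment $2,801.21.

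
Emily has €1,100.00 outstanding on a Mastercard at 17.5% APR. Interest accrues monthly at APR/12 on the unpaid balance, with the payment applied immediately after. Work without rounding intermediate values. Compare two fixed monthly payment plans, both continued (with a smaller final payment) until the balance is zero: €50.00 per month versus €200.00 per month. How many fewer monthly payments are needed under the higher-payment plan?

Monthly rate r = 17.5%/12 = 1.45833% = 0.0145833.
At €50.00/mo: n = ⌈−ln(1 − rB₀/P)/ln(1+r)⌉ = 27 payments (last €36.20); total interest = total paid − €1,100.00 = €236.20.
At €200.00/mo: 6 payments (last €155.22); total interest €55.22.
Payments saved = 27 − 6 = 21.

21 fewer payments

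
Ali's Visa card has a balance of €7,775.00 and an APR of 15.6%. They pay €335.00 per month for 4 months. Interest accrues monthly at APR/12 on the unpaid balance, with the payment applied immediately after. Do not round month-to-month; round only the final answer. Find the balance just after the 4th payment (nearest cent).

Monthly rate r = 15.6%/12 = 1.3% = 0.013.
Each month: B ← B·(1+r) − €335.00.
Month 1: interest €101.07; balance after payment €7,541.07.
Month 2: interest €98.03; balance after payment €7,304.11.
Month 3: interest €94.95; balance after payment €7,064.06.
Month 4: interest €91.83; balance after payment €6,820.90.

€6,820.90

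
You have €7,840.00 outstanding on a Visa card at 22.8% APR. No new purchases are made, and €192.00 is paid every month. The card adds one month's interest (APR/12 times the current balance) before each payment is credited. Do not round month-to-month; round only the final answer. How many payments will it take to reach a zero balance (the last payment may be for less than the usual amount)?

80 payments

Monthly rate r = 22.8%/12 = 1.9% = 0.019.
Recurrence: B ← B·(1+r) − €192.00.
Month 1: interest €148.96; balance after payment €7,796.96.
Month 2: interest €148.14; balance after payment €7,753.10.
Closed form: n = −ln(1 − rB₀/P)/ln(1+r) = −ln(0.22417)/ln(1.019) ≈ 79.449, so the balance reaches zero during payment 80.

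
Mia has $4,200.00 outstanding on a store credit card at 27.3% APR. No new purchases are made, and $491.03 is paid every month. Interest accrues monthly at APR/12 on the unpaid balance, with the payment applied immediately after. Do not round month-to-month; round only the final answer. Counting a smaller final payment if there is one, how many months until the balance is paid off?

10 months

Monthly rate r = 27.3%/12 = 2.275% = 0.02275.
Recurrence: B ← B·(1+r) − $491.03.
Month 1: interest $95.55; balance after payment $3,804.52.
Month 2: interest $86.55; balance after payment $3,400.04.
Closed form: n = −ln(1 − rB₀/P)/ln(1+r) = −ln(0.80541)/ln(1.02275) ≈ 9.620, so the balance reaches zero during payment 10.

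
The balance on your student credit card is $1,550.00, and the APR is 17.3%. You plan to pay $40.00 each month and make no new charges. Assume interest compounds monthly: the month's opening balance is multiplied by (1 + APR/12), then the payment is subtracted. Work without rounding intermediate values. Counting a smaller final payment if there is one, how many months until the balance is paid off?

Monthly rate r = 17.3%/12 = 1.44167% = 0.0144167.
Recurrence: B ← B·(1+r) − $40.00.
Month 1: interest $22.35; balance after payment $1,532.35.
Month 2: interest $22.09; balance after payment $1,514.44.
Closed form: n = −ln(1 − rB₀/P)/ln(1+r) = −ln(0.44135)/ln(1.01442) ≈ 57.141, so the balance reaches zero during payment 58.

58 payments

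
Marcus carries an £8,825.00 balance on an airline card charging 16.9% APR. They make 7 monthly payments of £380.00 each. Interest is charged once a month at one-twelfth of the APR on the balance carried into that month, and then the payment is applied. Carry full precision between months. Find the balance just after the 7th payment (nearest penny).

£6,957.57

Monthly rate r = 16.9%/12 = 1.40833% = 0.0140833.
Each month: B ← B·(1+r) − £380.00.
Month 1: interest £124.29; balance after payment £8,569.29.
Month 2: interest £120.68; balance after payment £8,309.97.
Month 3: interest £117.03; balance after payment £8,047.00.
Month 4: interest £113.33; balance after payment £7,780.33.
Month 5: interest £109.57; balance after payment £7,509.90.
Month 6: interest £105.76; balance after payment £7,235.67.
Month 7: interest £101.90; balance after payment £6,957.57.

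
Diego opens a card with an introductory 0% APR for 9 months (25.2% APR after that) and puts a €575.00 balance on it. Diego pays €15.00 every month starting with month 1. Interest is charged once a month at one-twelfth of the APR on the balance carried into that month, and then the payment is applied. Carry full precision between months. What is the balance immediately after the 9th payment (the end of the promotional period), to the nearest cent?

Promo months 1–9 at r₀ = 0%/12 = 0; months 10+ at r₁ = 25.2%/12 = 0.021.
After month 9 (no interest yet): B = €575.00 − 9·€15.00 = €440.00.

€440.00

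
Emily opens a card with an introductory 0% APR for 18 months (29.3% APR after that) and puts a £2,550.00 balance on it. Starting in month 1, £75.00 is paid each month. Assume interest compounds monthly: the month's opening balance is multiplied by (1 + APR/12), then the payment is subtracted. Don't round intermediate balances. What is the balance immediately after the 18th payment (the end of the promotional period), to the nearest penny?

Promo months 1–18 at r₀ = 0%/12 = 0; months 19+ at r₁ = 29.3%/12 = 0.0244167.
After month 18 (no interest yet): B = £2,550.00 − 18·£75.00 = £1,200.00.

£1,200.00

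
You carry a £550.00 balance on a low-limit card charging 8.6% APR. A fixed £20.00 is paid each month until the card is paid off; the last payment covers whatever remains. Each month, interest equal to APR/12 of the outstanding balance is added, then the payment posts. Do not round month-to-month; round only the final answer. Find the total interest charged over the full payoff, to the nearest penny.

£64.78

Monthly rate r = 8.6%/12 = 0.716667% = 0.00716667.
Payoff takes n = ⌈−ln(1 − rB₀/P)/ln(1+r)⌉ = ⌈30.738⌉ = 31 payments; the last is £14.78.
Total paid = 30·£20.00 + £14.78 = £614.78.
Total interest = total paid − principal = £614.78 − £550.00 = £64.78.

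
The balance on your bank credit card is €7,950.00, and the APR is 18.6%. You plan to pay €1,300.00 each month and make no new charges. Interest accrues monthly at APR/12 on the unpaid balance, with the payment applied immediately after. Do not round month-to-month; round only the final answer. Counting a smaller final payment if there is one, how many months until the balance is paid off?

7 months

Monthly rate r = 18.6%/12 = 1.55% = 0.0155.
Recurrence: B ← B·(1+r) − €1,300.00.
Month 1: interest €123.23; balance after payment €6,773.23.
Month 2: interest €104.98; balance after payment €5,578.21.
Closed form: n = −ln(1 − rB₀/P)/ln(1+r) = −ln(0.90521)/ln(1.0155) ≈ 6.475, so the balance reaches zero during payment 7.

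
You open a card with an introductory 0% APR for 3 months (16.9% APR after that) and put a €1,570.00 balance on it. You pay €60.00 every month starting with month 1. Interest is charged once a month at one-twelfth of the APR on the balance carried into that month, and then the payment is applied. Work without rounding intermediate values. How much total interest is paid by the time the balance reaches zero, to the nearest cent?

€304.38

Promo months 1–3 at r₀ = 0%/12 = 0; months 4+ at r₁ = 16.9%/12 = 0.0140833.
After month 3 (no interest yet): B = €1,570.00 − 3·€60.00 = €1,390.00.
Then at r₁ with €60.00/mo: n₂ = −ln(1 − r₁·B/P)/ln(1+r₁) ≈ 28.24 → 29 more payments.
Total paid = 31·€60.00 + €14.38 = €1,874.38; interest = €1,874.38 − €1,570.00 = €304.38.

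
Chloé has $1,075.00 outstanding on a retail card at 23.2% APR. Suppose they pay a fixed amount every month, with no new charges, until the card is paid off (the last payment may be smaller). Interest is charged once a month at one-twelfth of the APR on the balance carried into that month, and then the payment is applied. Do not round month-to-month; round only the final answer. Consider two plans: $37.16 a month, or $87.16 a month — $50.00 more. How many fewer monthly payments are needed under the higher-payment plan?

28 fewer payments

Monthly rate r = 23.2%/12 = 1.93333% = 0.0193333.
At $37.16/mo: n = ⌈−ln(1 − rB₀/P)/ln(1+r)⌉ = 43 payments (last $29.41); total interest = total paid − $1,075.00 = $515.13.
At $87.16/mo: 15 payments (last $19.79); total interest $165.03.
Payments saved = 43 − 15 = 28.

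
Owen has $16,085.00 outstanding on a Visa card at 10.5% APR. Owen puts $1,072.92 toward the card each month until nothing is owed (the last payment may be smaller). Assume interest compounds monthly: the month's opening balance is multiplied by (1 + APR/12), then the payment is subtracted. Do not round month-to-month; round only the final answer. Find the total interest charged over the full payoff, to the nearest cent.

Monthly rate r = 10.5%/12 = 0.875% = 0.00875.
Payoff takes n = ⌈−ln(1 − rB₀/P)/ln(1+r)⌉ = ⌈16.141⌉ = 17 payments; the last is $151.58.
Total paid = 16·$1,072.92 + $151.58 = $17,318.30.
Total interest = total paid − principal = $17,318.30 − $16,085.00 = $1,233.30.

$1,233.30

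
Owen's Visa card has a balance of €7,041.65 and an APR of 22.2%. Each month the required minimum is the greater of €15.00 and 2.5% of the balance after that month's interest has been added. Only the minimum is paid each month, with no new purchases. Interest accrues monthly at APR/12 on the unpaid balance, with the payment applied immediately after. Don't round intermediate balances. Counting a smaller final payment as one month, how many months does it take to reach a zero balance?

Monthly rate r = 22.2%/12 = 1.85% = 0.0185.
While 2.5% of the post-interest balance exceeds €15.00, each month B ← (B·(1+r))·(1 − 0.025), i.e. B shrinks by the factor (1+r)·0.975 = 0.99304.
This holds for months 1–356. Entering month 357 the balance is €585.39; 2.5% of the post-interest balance is now below €15.00, so the flat €15.00 minimum applies from here.
From month 357 a fixed €15.00 at rate r clears €585.39 in 70 more payments. Total: 356 + 70 = 426 months.

426 months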